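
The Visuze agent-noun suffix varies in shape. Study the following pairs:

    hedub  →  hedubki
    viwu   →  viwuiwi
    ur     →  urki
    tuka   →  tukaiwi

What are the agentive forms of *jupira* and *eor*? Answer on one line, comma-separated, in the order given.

jupiraiwi, eorki

The suffix is conditioned by the final sound: -ki when the stem ends in a consonant (*hedub*, *ur*); -iwi when the stem ends in a vowel (*viwu*, *tuka*).
*jupira* — final sound /a/ (a vowel) → -iwi → *jupiraiwi*.
The final sound of *eor* is /r/, which is a consonant, so the suffix is -ki, giving *eorki*.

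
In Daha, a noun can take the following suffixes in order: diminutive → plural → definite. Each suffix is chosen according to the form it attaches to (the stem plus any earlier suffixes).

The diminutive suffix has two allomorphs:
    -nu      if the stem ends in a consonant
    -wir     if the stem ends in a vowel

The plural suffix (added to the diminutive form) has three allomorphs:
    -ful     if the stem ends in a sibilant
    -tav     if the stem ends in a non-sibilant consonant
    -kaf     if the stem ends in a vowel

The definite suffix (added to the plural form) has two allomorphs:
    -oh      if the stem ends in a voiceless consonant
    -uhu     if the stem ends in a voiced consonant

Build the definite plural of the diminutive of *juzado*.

juzadowirtavuhu

The final sound of *juzado* is /o/, which is a vowel, so the diminutive suffix is -wir, giving *juzadowir*.
The diminutive form *juzadowir*: final sound = /r/, a non-sibilant consonant → -tav → *juzadowirtav*.
The plural form *juzadowirtav*: final consonant = /v/, voiced → -uhu → *juzadowirtavuhu*.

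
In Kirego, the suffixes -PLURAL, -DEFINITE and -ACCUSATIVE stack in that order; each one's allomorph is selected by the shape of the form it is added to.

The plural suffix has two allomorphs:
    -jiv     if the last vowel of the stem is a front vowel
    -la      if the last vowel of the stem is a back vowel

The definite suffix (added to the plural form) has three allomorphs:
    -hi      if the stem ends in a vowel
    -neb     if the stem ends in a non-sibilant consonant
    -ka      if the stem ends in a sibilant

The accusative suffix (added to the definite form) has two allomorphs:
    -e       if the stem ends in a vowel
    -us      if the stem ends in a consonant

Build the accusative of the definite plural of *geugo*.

The last vowel of *geugo* is /o/, which is a back vowel, so the plural suffix is -la, giving *geugola*.
Since the final sound of the plural form *geugola* is /a/ (a vowel), it takes -hi, giving *geugolahi*.
The definite form *geugolahi* — final sound /i/ (a vowel) → -e → *geugolahie*.

geugolahie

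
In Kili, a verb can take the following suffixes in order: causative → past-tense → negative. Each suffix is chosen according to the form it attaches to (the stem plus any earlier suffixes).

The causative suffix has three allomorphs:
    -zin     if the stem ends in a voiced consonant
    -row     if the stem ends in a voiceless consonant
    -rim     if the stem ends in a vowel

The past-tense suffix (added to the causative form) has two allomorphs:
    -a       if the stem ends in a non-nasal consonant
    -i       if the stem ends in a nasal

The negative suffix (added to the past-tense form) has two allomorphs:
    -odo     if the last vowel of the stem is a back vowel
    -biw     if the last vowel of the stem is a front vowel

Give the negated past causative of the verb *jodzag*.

jodzagzinibiw

*jodzag* — final sound /g/ (a voiced consonant) → -zin → *jodzagzin*.
Since the final consonant of the causative form *jodzagzin* is /n/ (a nasal), it takes -i, giving *jodzagzini*.
The past-tense form *jodzagzini* — last vowel /i/ (a front vowel) → -biw → *jodzagzinibiw*.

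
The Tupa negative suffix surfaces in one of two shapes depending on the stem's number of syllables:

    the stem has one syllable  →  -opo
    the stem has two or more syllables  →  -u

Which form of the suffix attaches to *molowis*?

*molowis* has 3 syllables, so the suffix is -u.

-u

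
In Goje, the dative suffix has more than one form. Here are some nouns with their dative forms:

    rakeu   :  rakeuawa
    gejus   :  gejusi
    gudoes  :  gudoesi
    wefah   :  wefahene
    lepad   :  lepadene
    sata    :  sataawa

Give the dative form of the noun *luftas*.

luftasi

The pattern is sibilance of the final sound: -i when the stem ends in a sibilant (*gejus*, *gudoes*); -ene when the stem ends in a non-sibilant consonant (*wefah*, *lepad*); -awa when the stem ends in a vowel (*rakeu*, *sata*).
Since the final sound of *luftas* is /s/ (a sibilant), it takes -i, giving *luftasi*.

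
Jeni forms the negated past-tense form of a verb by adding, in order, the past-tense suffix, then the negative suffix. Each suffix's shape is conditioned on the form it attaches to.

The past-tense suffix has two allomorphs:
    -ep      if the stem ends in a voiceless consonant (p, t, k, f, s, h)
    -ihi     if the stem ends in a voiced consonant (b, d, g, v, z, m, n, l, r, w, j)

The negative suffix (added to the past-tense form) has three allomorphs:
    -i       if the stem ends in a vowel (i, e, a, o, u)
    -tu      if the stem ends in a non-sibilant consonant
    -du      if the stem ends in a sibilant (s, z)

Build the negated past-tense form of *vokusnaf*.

Since the final consonant of *vokusnaf* is /f/ (voiceless), it takes -ep, giving *vokusnafep*.
The final sound of the past-tense form *vokusnafep* is /p/, which is a non-sibilant consonant, so the negative suffix is -tu, giving *vokusnafeptu*.

vokusnafeptu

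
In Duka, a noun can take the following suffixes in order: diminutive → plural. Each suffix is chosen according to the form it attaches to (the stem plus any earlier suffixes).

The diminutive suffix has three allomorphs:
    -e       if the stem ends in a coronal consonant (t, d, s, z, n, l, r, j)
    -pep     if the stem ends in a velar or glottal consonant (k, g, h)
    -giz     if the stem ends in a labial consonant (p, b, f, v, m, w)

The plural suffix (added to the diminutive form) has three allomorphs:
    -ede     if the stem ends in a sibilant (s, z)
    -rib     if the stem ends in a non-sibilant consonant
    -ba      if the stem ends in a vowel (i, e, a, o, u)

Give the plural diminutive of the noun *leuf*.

*leuf*: final consonant = /f/, labial → -giz → *leufgiz*.
The diminutive form *leufgiz*: final sound = /z/, a sibilant → -ede → *leufgizede*.

leufgizede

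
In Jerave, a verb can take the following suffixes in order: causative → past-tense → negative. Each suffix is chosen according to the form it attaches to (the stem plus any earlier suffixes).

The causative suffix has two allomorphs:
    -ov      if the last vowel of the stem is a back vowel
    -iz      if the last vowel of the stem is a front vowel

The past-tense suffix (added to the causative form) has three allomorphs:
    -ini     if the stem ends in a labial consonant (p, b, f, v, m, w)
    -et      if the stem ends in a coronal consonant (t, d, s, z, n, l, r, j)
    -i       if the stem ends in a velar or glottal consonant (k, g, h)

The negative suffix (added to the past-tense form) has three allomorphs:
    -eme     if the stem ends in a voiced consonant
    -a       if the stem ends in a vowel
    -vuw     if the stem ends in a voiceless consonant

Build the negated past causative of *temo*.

temoovinia

Since the last vowel of *temo* is /o/ (a back vowel), it takes -ov, giving *temoov*.
Since the final consonant of the causative form *temoov* is /v/ (labial), it takes -ini, giving *temoovini*.
The past-tense form *temoovini*: final sound = /i/, a vowel → -a → *temoovinia*.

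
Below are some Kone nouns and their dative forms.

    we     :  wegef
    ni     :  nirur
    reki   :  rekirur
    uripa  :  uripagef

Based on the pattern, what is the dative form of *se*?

Looking at the last vowel of each stem: -rur when the last vowel of the stem is a high vowel (*ni*, *reki*); -gef when the last vowel of the stem is a non-high vowel (*we*, *uripa*).
*se* — last vowel /e/ (a non-high vowel) → -gef → *segef*.

segef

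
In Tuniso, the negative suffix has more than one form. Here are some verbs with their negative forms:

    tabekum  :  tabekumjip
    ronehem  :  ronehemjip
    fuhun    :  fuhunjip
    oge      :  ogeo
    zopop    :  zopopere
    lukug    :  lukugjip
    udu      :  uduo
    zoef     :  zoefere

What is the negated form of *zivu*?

zivuo

The suffix is conditioned by the final sound: -ere when the stem ends in a voiceless consonant (*zopop*, *zoef*); -jip when the stem ends in a voiced consonant (*tabekum*, *ronehem*, *fuhun*, *lukug*); -o when the stem ends in a vowel (*oge*, *udu*).
*zivu* — final sound /u/ (a vowel) → -o → *zivuo*.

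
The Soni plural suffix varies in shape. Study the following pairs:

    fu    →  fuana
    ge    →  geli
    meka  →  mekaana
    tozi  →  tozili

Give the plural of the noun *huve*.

The alternation tracks the last vowel of the stem — -li when the last vowel of the stem is a front vowel (*ge*, *tozi*); -ana when the last vowel of the stem is a back vowel (*fu*, *meka*).
*huve*: last vowel = /e/, a front vowel → -li → *huveli*.

huveli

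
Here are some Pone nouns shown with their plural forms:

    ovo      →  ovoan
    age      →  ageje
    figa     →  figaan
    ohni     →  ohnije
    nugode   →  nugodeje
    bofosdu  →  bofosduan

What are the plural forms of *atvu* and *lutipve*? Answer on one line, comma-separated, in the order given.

atvuan, lutipveje

The suffix is conditioned by the last vowel: -je when the last vowel of the stem is a front vowel (*age*, *ohni*, *nugode*); -an when the last vowel of the stem is a back vowel (*ovo*, *figa*, *bofosdu*).
*atvu* — last vowel /u/ (a back vowel) → -an → *atvuan*.
*lutipve*: last vowel = /e/, a front vowel → -je → *lutipveje*.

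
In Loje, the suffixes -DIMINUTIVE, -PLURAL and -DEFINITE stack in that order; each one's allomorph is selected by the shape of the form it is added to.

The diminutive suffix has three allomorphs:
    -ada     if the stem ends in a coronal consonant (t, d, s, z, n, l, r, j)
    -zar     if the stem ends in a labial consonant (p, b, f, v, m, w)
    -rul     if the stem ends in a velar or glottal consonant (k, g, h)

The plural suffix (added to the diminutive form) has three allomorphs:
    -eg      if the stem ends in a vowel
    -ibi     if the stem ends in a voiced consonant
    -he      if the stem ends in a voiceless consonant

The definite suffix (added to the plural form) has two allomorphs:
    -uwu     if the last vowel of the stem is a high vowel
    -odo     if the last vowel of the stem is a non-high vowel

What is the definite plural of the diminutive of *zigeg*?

*zigeg* — final consonant /g/ (velar/glottal) → -rul → *zigegrul*.
Since the final sound of the diminutive form *zigegrul* is /l/ (a voiced consonant), it takes -ibi, giving *zigegrulibi*.
The last vowel of the plural form *zigegrulibi* is /i/, which is a high vowel, so the definite suffix is -uwu, giving *zigegrulibiuwu*.

zigegrulibiuwu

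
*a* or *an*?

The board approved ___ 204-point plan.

The indefinite article is chosen by the initial *sound* of the following word, not its spelling.
The number *204* is spoken "two hundred …", beginning with /tuː/ — a consonant sound.
So the article is *a*: The board approved a 204-point plan.

a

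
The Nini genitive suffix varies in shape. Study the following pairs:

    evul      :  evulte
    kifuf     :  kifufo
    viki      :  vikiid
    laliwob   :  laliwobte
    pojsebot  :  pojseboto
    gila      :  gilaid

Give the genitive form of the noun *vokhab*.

vokhabte

The pattern is voicing of the final sound: -o when the stem ends in a voiceless consonant (*kifuf*, *pojsebot*); -te when the stem ends in a voiced consonant (*evul*, *laliwob*); -id when the stem ends in a vowel (*viki*, *gila*).
Since the final sound of *vokhab* is /b/ (a voiced consonant), it takes -te, giving *vokhabte*.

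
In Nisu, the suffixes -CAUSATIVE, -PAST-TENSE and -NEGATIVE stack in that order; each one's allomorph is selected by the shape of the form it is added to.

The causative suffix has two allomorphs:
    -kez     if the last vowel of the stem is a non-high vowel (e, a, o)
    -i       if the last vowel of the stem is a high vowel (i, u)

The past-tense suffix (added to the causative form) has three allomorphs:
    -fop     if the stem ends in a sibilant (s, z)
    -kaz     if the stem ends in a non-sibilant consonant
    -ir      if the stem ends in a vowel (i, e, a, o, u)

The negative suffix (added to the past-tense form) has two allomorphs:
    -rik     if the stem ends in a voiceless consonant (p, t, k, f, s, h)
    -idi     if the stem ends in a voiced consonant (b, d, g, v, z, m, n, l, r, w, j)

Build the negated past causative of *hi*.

*hi*: last vowel = /i/, a high vowel → -i → *hii*.
The causative form *hii* — final sound /i/ (a vowel) → -ir → *hiiir*.
The past-tense form *hiiir* — final consonant /r/ (voiced) → -idi → *hiiiridi*.

hiiiridi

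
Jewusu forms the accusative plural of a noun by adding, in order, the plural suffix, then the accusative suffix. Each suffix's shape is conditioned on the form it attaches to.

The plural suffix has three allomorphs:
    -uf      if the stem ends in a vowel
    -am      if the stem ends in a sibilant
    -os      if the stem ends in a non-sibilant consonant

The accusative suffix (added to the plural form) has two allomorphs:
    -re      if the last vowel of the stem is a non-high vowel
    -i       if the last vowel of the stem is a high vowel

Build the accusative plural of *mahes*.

mahesamre

*mahes*: final sound = /s/, a sibilant → -am → *mahesam*.
Since the last vowel of the plural form *mahesam* is /a/ (a non-high vowel), it takes -re, giving *mahesamre*.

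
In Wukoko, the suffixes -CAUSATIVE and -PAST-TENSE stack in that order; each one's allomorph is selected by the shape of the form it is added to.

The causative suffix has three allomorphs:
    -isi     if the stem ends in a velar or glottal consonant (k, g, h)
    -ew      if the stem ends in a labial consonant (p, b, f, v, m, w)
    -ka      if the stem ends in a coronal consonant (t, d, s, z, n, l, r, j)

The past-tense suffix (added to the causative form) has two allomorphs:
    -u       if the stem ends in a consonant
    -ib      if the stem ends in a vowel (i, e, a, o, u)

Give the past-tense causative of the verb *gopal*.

*gopal* — final consonant /l/ (coronal) → -ka → *gopalka*.
The final sound of the causative form *gopalka* is /a/, which is a vowel, so the past-tense suffix is -ib, giving *gopalkaib*.

gopalkaib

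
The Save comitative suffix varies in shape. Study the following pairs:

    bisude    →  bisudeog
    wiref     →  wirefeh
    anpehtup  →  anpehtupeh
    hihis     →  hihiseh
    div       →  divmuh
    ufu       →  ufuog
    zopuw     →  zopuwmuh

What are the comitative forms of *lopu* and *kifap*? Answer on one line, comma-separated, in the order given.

lopuog, kifapeh

The pattern is voicing of the final sound: -eh when the stem ends in a voiceless consonant (*wiref*, *anpehtup*, *hihis*); -muh when the stem ends in a voiced consonant (*div*, *zopuw*); -og when the stem ends in a vowel (*bisude*, *ufu*).
*lopu* — final sound /u/ (a vowel) → -og → *lopuog*.
The final sound of *kifap* is /p/, which is a voiceless consonant, so the suffix is -eh, giving *kifapeh*.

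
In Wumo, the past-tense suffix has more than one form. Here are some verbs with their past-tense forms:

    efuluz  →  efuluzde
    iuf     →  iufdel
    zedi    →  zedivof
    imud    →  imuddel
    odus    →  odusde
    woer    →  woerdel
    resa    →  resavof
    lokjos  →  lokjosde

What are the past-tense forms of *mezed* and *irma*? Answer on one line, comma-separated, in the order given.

The suffix is conditioned by the final sound: -de when the stem ends in a sibilant (*efuluz*, *odus*, *lokjos*); -del when the stem ends in a non-sibilant consonant (*iuf*, *imud*, *woer*); -vof when the stem ends in a vowel (*zedi*, *resa*).
The final sound of *mezed* is /d/, which is a non-sibilant consonant, so the suffix is -del, giving *mezeddel*.
Since the final sound of *irma* is /a/ (a vowel), it takes -vof, giving *irmavof*.

mezeddel, irmavof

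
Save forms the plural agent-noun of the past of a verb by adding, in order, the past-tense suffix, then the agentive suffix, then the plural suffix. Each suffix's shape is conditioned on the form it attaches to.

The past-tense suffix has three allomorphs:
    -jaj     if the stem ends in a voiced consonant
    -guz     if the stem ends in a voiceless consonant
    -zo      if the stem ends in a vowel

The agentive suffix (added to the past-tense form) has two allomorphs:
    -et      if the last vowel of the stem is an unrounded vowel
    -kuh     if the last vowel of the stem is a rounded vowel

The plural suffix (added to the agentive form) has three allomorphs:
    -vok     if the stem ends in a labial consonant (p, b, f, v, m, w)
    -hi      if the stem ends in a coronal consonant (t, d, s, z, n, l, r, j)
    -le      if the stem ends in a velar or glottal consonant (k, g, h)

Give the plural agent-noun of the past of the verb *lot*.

*lot* — final sound /t/ (a voiceless consonant) → -guz → *lotguz*.
Since the last vowel of the past-tense form *lotguz* is /u/ (a rounded vowel), it takes -kuh, giving *lotguzkuh*.
The final consonant of the agentive form *lotguzkuh* is /h/, which is velar/glottal, so the plural suffix is -le, giving *lotguzkuhle*.

lotguzkuhle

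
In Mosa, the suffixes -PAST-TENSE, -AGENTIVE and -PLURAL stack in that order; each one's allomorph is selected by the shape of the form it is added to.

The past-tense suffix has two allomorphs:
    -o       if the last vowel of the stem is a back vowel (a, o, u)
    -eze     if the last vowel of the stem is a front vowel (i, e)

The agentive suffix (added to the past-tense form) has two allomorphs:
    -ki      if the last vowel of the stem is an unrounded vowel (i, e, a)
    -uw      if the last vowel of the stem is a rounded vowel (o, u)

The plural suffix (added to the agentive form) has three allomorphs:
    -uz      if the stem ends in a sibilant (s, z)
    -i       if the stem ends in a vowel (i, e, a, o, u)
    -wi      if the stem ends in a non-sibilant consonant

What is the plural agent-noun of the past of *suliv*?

The last vowel of *suliv* is /i/, which is a front vowel, so the past-tense suffix is -eze, giving *suliveze*.
The last vowel of the past-tense form *suliveze* is /e/, which is an unrounded vowel, so the agentive suffix is -ki, giving *sulivezeki*.
The final sound of the agentive form *sulivezeki* is /i/, which is a vowel, so the plural suffix is -i, giving *sulivezekii*.

sulivezekii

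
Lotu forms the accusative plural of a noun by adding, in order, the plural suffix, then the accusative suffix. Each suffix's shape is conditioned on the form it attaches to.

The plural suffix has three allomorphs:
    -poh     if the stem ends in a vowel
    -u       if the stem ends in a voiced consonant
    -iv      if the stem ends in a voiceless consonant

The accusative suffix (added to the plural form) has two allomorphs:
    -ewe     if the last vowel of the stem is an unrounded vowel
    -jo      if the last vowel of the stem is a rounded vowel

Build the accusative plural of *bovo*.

*bovo*: final sound = /o/, a vowel → -poh → *bovopoh*.
The plural form *bovopoh* — last vowel /o/ (a rounded vowel) → -jo → *bovopohjo*.

bovopohjo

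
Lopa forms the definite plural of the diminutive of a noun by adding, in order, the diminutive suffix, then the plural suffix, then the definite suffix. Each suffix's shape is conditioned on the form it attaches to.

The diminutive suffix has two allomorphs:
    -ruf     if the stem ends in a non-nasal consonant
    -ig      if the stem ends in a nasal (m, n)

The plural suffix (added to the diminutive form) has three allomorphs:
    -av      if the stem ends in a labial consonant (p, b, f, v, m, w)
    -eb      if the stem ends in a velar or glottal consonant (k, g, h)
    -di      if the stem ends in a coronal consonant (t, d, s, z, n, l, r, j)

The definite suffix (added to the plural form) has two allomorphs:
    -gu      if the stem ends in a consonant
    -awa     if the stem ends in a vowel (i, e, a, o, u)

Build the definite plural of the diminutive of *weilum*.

*weilum*: final consonant = /m/, a nasal → -ig → *weilumig*.
The diminutive form *weilumig* — final consonant /g/ (velar/glottal) → -eb → *weilumigeb*.
The plural form *weilumigeb*: final sound = /b/, a consonant → -gu → *weilumigebgu*.

weilumigebgu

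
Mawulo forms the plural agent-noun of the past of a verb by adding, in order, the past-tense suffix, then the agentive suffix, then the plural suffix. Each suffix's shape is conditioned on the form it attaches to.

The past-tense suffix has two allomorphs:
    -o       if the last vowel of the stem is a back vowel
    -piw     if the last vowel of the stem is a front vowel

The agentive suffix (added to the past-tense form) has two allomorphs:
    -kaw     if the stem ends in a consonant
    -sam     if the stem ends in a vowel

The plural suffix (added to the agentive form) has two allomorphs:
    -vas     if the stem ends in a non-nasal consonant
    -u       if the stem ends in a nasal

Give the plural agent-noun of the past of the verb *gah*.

gahosamu

The last vowel of *gah* is /a/, which is a back vowel, so the past-tense suffix is -o, giving *gaho*.
Since the final sound of the past-tense form *gaho* is /o/ (a vowel), it takes -sam, giving *gahosam*.
Since the final consonant of the agentive form *gahosam* is /m/ (a nasal), it takes -u, giving *gahosamu*.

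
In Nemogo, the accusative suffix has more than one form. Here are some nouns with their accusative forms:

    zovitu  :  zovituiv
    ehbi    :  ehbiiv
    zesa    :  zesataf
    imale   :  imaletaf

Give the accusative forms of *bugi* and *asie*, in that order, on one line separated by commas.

Looking at the last vowel of each stem: -iv when the last vowel of the stem is a high vowel (*zovitu*, *ehbi*); -taf when the last vowel of the stem is a non-high vowel (*zesa*, *imale*).
*bugi*: last vowel = /i/, a high vowel → -iv → *bugiiv*.
The last vowel of *asie* is /e/, which is a non-high vowel, so the suffix is -taf, giving *asietaf*.

bugiiv, asietaf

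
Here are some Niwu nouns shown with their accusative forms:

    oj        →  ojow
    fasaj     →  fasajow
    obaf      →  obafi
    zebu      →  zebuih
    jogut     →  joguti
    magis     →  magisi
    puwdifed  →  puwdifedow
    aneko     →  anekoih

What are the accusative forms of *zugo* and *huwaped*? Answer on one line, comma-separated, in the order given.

zugoih, huwapedow

The pattern is voicing of the final sound: -i when the stem ends in a voiceless consonant (*obaf*, *jogut*, *magis*); -ow when the stem ends in a voiced consonant (*oj*, *fasaj*, *puwdifed*); -ih when the stem ends in a vowel (*zebu*, *aneko*).
Since the final sound of *zugo* is /o/ (a vowel), it takes -ih, giving *zugoih*.
Since the final sound of *huwaped* is /d/ (a voiced consonant), it takes -ow, giving *huwapedow*.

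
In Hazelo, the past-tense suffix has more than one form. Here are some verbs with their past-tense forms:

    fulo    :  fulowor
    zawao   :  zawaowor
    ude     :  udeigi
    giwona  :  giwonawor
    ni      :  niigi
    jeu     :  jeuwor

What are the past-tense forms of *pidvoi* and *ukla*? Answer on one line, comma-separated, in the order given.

Looking at the last vowel of each stem: -igi when the last vowel of the stem is a front vowel (*ude*, *ni*); -wor when the last vowel of the stem is a back vowel (*fulo*, *zawao*, *giwona*, *jeu*).
The last vowel of *pidvoi* is /i/, which is a front vowel, so the suffix is -igi, giving *pidvoiigi*.
Since the last vowel of *ukla* is /a/ (a back vowel), it takes -wor, giving *uklawor*.

pidvoiigi, uklawor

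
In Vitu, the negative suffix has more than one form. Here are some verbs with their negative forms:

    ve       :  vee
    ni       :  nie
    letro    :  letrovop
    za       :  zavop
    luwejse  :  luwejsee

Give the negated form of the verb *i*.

The pattern is front/back vowel harmony: -e when the last vowel of the stem is a front vowel (*ve*, *ni*, *luwejse*); -vop when the last vowel of the stem is a back vowel (*letro*, *za*).
*i* — last vowel /i/ (a front vowel) → -e → *ie*.

ie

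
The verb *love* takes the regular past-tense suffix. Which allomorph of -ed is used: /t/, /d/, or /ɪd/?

/d/

The stem *love* ends in a voiced sound other than /d/.
The -ed suffix is realized as /ɪd/ after /t, d/; as /t/ after other voiceless consonants; and as /d/ after other voiced sounds.
So -ed on *love* is pronounced /d/.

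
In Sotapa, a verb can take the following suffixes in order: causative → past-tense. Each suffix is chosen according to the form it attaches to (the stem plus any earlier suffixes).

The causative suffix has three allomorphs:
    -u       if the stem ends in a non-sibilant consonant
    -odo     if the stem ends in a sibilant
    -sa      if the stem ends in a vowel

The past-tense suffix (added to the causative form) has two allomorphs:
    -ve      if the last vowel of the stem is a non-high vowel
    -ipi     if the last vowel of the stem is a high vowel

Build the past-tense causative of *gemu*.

gemusave

Since the final sound of *gemu* is /u/ (a vowel), it takes -sa, giving *gemusa*.
The causative form *gemusa*: last vowel = /a/, a non-high vowel → -ve → *gemusave*.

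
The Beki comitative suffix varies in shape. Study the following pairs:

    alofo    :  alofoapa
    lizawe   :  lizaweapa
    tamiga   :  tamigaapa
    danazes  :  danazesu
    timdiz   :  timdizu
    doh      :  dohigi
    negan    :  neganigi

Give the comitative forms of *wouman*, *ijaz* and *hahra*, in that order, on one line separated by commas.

woumanigi, ijazu, hahraapa

The alternation tracks the final sound of the stem — -u when the stem ends in a sibilant (*danazes*, *timdiz*); -igi when the stem ends in a non-sibilant consonant (*doh*, *negan*); -apa when the stem ends in a vowel (*alofo*, *lizawe*, *tamiga*).
Since the final sound of *wouman* is /n/ (a non-sibilant consonant), it takes -igi, giving *woumanigi*.
The final sound of *ijaz* is /z/, which is a sibilant, so the suffix is -u, giving *ijazu*.
*hahra*: final sound = /a/, a vowel → -apa → *hahraapa*.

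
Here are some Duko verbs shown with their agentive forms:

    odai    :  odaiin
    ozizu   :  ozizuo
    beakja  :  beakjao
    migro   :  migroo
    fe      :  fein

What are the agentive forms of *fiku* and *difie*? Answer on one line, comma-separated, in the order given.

The suffix is conditioned by the last vowel: -in when the last vowel of the stem is a front vowel (*odai*, *fe*); -o when the last vowel of the stem is a back vowel (*ozizu*, *beakja*, *migro*).
*fiku* — last vowel /u/ (a back vowel) → -o → *fikuo*.
*difie*: last vowel = /e/, a front vowel → -in → *difiein*.

fikuo, difiein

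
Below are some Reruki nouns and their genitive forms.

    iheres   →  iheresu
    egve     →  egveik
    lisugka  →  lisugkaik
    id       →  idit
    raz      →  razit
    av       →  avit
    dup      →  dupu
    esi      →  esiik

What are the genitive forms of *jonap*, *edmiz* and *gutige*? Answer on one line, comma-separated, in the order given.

The suffix is conditioned by the final sound: -u when the stem ends in a voiceless consonant (*iheres*, *dup*); -it when the stem ends in a voiced consonant (*id*, *raz*, *av*); -ik when the stem ends in a vowel (*egve*, *lisugka*, *esi*).
The final sound of *jonap* is /p/, which is a voiceless consonant, so the suffix is -u, giving *jonapu*.
*edmiz* — final sound /z/ (a voiced consonant) → -it → *edmizit*.
*gutige*: final sound = /e/, a vowel → -ik → *gutigeik*.

jonapu, edmizit, gutigeik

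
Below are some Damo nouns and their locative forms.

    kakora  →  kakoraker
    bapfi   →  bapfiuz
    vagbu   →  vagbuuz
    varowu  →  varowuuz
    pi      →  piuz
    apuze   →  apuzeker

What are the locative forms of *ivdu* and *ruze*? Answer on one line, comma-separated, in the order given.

The suffix is conditioned by the last vowel: -uz when the last vowel of the stem is a high vowel (*bapfi*, *vagbu*, *varowu*, *pi*); -ker when the last vowel of the stem is a non-high vowel (*kakora*, *apuze*).
*ivdu* — last vowel /u/ (a high vowel) → -uz → *ivduuz*.
*ruze*: last vowel = /e/, a non-high vowel → -ker → *ruzeker*.

ivduuz, ruzeker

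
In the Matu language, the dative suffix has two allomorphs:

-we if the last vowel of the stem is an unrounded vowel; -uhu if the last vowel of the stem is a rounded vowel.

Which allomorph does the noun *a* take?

*a*: last vowel = /a/, an unrounded vowel → -we.

-we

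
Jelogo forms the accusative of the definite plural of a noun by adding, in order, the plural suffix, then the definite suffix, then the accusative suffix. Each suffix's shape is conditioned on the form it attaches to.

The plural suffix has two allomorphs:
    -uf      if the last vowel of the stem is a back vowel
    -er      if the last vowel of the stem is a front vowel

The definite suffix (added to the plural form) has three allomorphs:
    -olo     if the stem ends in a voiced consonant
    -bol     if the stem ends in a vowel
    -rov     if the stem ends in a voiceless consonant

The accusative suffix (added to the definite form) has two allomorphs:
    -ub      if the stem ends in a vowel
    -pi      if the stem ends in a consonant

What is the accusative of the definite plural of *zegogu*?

The last vowel of *zegogu* is /u/, which is a back vowel, so the plural suffix is -uf, giving *zegoguuf*.
Since the final sound of the plural form *zegoguuf* is /f/ (a voiceless consonant), it takes -rov, giving *zegoguufrov*.
The final sound of the definite form *zegoguufrov* is /v/, which is a consonant, so the accusative suffix is -pi, giving *zegoguufrovpi*.

zegoguufrovpi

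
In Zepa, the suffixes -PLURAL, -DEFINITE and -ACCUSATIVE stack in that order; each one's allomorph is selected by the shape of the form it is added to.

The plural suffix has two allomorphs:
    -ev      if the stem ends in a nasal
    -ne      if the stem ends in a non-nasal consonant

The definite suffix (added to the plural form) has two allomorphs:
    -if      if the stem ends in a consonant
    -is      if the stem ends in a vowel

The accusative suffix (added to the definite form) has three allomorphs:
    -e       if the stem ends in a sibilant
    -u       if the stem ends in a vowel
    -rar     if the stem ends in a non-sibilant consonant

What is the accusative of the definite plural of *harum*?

*harum* — final consonant /m/ (a nasal) → -ev → *harumev*.
The plural form *harumev*: final sound = /v/, a consonant → -if → *harumevif*.
The definite form *harumevif*: final sound = /f/, a non-sibilant consonant → -rar → *harumevifrar*.

harumevifrar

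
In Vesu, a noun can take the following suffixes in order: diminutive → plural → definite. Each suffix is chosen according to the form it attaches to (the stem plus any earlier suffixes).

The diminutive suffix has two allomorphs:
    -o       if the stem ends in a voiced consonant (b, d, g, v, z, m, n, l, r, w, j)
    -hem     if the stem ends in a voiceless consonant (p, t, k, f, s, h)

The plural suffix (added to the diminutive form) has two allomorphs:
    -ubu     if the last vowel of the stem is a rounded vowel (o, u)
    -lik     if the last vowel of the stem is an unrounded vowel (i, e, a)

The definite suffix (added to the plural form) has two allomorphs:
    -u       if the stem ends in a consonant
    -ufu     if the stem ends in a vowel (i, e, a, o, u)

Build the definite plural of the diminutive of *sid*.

Since the final consonant of *sid* is /d/ (voiced), it takes -o, giving *sido*.
The diminutive form *sido* — last vowel /o/ (a rounded vowel) → -ubu → *sidoubu*.
The final sound of the plural form *sidoubu* is /u/, which is a vowel, so the definite suffix is -ufu, giving *sidoubuufu*.

sidoubuufu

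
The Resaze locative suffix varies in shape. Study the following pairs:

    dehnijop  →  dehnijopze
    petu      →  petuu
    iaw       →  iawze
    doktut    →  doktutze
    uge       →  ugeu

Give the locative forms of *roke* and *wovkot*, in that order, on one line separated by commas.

The suffix is conditioned by the final sound: -ze when the stem ends in a consonant (*dehnijop*, *iaw*, *doktut*); -u when the stem ends in a vowel (*petu*, *uge*).
Since the final sound of *roke* is /e/ (a vowel), it takes -u, giving *rokeu*.
*wovkot*: final sound = /t/, a consonant → -ze → *wovkotze*.

rokeu, wovkotze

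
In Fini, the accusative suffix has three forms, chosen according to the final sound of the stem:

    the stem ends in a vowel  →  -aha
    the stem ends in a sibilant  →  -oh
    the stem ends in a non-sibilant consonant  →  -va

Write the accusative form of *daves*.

davesoh

Since the final sound of *daves* is /s/ (a sibilant), it takes -oh, giving *davesoh*.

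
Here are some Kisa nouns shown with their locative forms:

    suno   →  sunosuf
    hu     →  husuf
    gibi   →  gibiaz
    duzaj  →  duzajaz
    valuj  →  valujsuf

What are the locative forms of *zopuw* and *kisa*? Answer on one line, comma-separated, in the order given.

zopuwsuf, kisaaz

The suffix is conditioned by the last vowel: -suf when the last vowel of the stem is a rounded vowel (*suno*, *hu*, *valuj*); -az when the last vowel of the stem is an unrounded vowel (*gibi*, *duzaj*).
*zopuw*: last vowel = /u/, a rounded vowel → -suf → *zopuwsuf*.
Since the last vowel of *kisa* is /a/ (an unrounded vowel), it takes -az, giving *kisaaz*.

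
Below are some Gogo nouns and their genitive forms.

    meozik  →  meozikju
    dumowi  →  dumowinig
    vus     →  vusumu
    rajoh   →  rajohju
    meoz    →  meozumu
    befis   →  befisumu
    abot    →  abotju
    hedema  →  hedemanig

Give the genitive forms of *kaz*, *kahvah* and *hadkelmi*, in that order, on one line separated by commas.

kazumu, kahvahju, hadkelminig

The alternation tracks the final sound of the stem — -umu when the stem ends in a sibilant (*vus*, *meoz*, *befis*); -ju when the stem ends in a non-sibilant consonant (*meozik*, *rajoh*, *abot*); -nig when the stem ends in a vowel (*dumowi*, *hedema*).
*kaz* — final sound /z/ (a sibilant) → -umu → *kazumu*.
*kahvah* — final sound /h/ (a non-sibilant consonant) → -ju → *kahvahju*.
Since the final sound of *hadkelmi* is /i/ (a vowel), it takes -nig, giving *hadkelminig*.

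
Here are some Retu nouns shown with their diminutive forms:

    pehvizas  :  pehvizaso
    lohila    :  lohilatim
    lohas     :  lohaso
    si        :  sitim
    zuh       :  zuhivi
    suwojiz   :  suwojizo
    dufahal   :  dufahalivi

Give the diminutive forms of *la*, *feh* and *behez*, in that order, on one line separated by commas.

latim, fehivi, behezo

The alternation tracks the final sound of the stem — -o when the stem ends in a sibilant (*pehvizas*, *lohas*, *suwojiz*); -ivi when the stem ends in a non-sibilant consonant (*zuh*, *dufahal*); -tim when the stem ends in a vowel (*lohila*, *si*).
Since the final sound of *la* is /a/ (a vowel), it takes -tim, giving *latim*.
*feh*: final sound = /h/, a non-sibilant consonant → -ivi → *fehivi*.
The final sound of *behez* is /z/, which is a sibilant, so the suffix is -o, giving *behezo*.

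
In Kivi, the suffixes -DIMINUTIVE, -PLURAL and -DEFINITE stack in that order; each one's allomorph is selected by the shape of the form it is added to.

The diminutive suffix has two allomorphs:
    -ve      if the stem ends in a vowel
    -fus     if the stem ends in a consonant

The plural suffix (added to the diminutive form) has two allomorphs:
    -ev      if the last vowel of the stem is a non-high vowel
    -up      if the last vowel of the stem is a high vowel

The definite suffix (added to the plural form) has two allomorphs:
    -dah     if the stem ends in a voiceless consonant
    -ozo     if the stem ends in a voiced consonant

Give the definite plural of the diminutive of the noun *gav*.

*gav*: final sound = /v/, a consonant → -fus → *gavfus*.
Since the last vowel of the diminutive form *gavfus* is /u/ (a high vowel), it takes -up, giving *gavfusup*.
The plural form *gavfusup* — final consonant /p/ (voiceless) → -dah → *gavfusupdah*.

gavfusupdah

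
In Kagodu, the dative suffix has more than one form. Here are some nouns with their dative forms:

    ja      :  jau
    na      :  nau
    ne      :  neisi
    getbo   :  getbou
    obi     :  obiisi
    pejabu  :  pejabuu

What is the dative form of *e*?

eisi

The suffix is conditioned by the last vowel: -isi when the last vowel of the stem is a front vowel (*ne*, *obi*); -u when the last vowel of the stem is a back vowel (*ja*, *na*, *getbo*, *pejabu*).
*e*: last vowel = /e/, a front vowel → -isi → *eisi*.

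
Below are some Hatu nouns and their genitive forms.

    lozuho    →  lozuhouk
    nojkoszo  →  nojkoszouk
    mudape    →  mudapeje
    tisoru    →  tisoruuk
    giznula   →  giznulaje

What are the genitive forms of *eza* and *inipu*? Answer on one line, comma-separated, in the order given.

ezaje, inipuuk

Looking at the last vowel of each stem: -uk when the last vowel of the stem is a rounded vowel (*lozuho*, *nojkoszo*, *tisoru*); -je when the last vowel of the stem is an unrounded vowel (*mudape*, *giznula*).
Since the last vowel of *eza* is /a/ (an unrounded vowel), it takes -je, giving *ezaje*.
The last vowel of *inipu* is /u/, which is a rounded vowel, so the suffix is -uk, giving *inipuuk*.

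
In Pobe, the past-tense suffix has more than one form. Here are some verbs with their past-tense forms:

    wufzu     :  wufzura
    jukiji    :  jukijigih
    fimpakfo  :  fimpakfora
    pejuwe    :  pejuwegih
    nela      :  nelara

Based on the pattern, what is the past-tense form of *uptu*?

The pattern is front/back vowel harmony: -gih when the last vowel of the stem is a front vowel (*jukiji*, *pejuwe*); -ra when the last vowel of the stem is a back vowel (*wufzu*, *fimpakfo*, *nela*).
*uptu* — last vowel /u/ (a back vowel) → -ra → *uptura*.

uptura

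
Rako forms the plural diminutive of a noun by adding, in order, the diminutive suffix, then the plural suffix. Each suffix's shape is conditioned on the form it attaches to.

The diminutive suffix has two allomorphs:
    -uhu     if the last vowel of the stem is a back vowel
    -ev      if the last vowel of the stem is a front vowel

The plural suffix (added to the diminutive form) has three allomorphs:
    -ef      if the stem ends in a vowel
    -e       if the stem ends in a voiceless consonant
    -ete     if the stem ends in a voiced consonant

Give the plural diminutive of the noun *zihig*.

*zihig* — last vowel /i/ (a front vowel) → -ev → *zihigev*.
The diminutive form *zihigev* — final sound /v/ (a voiced consonant) → -ete → *zihigevete*.

zihigevete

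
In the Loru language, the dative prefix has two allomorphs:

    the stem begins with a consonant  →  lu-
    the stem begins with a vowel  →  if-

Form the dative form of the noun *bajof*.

lubajof

The first sound of *bajof* is /b/, which is a consonant, so the prefix is lu-, giving *lubajof*.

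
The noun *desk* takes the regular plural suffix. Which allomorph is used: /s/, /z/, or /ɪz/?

/s/

The stem *desk* ends in a voiceless non-sibilant consonant.
The plural suffix surfaces as /ɪz/ after sibilants, /s/ after other voiceless consonants, and /z/ after other voiced sounds.
So the plural -s on *desk* is pronounced /s/.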